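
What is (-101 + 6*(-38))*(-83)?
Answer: 27307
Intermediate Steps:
(-101 + 6*(-38))*(-83) = (-101 - 228)*(-83) = -329*(-83) = 27307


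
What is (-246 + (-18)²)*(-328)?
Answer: -25584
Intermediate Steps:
(-246 + (-18)²)*(-328) = (-246 + 324)*(-328) = 78*(-328) = -25584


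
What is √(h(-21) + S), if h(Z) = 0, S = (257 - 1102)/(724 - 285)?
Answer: 13*I*√2195/439 ≈ 1.3874*I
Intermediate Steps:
S = -845/439 ≈ -1.9248
√(h(-21) + S) = √(0 - 845/439) = √(-845/439) = 13*I*√2195/439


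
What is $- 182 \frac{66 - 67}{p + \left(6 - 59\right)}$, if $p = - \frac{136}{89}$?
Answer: $- \frac{16198}{4853} \approx -3.3377$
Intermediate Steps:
$p = - \frac{136}{89}$ ($p = \left(-136\right) \frac{1}{89} = - \frac{136}{89} \approx -1.5281$)
$- 182 \frac{66 - 67}{p + \left(6 - 59\right)} = - 182 \frac{66 - 67}{- \frac{136}{89} + \left(6 - 59\right)} = - 182 \left(- \frac{1}{- \frac{136}{89} - 53}\right) = - 182 \left(- \frac{1}{- \frac{4853}{89}}\right) = - 182 \left(\left(-1\right) \left(- \frac{89}{4853}\right)\right) = \left(-182\right) \frac{89}{4853} = - \frac{16198}{4853}$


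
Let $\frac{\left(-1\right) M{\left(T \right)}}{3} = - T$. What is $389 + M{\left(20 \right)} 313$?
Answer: $19169$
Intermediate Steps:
$M{\left(T \right)} = 3 T$ ($M{\left(T \right)} = - 3 \left(- T\right) = 3 T$)
$389 + M{\left(20 \right)} 313 = 389 + 3 \cdot 20 \cdot 313 = 389 + 60 \cdot 313 = 389 + 18780 = 19169$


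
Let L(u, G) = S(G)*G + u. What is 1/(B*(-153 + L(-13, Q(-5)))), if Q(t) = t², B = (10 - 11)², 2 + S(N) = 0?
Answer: -1/216 ≈ -0.0046296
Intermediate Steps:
S(N) = -2 (S(N) = -2 + 0 = -2)
B = 1 (B = (-1)² = 1)
L(u, G) = u - 2*G (L(u, G) = -2*G + u = u - 2*G)
1/(B*(-153 + L(-13, Q(-5)))) = 1/(1*(-153 + (-13 - 2*(-5)²))) = 1/(1*(-153 + (-13 - 2*25))) = 1/(1*(-153 + (-13 - 50))) = 1/(1*(-153 - 63)) = 1/(1*(-216)) = 1/(-216) = -1/216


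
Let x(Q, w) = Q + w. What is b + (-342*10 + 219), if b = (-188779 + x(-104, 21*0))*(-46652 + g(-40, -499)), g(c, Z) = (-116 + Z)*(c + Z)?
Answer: -53800114740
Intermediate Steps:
g(c, Z) = (-116 + Z)*(Z + c)
b = -53800111539 (b = (-188779 + (-104 + 21*0))*(-46652 + ((-499)² - 116*(-499) - 116*(-40) - 499*(-40))) = (-188779 + (-104 + 0))*(-46652 + (249001 + 57884 + 4640 + 19960)) = (-188779 - 104)*(-46652 + 331485) = -188883*284833 = -53800111539)
b + (-342*10 + 219) = -53800111539 + (-342*10 + 219) = -53800111539 + (-3420 + 219) = -53800111539 - 3201 = -53800114740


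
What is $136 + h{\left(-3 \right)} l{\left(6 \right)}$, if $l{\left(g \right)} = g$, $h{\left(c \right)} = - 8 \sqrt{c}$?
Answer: $136 - 48 i \sqrt{3} \approx 136.0 - 83.138 i$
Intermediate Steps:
$136 + h{\left(-3 \right)} l{\left(6 \right)} = 136 + - 8 \sqrt{-3} \cdot 6 = 136 + - 8 i \sqrt{3} \cdot 6 = 136 - 48 i \sqrt{3}$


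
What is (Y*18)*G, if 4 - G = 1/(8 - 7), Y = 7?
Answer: 378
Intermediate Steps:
G = 3 (G = 4 - 1/(8 - 7) = 4 - 1/1 = 4 - 1*1 = 4 - 1 = 3)
(Y*18)*G = (7*18)*3 = 126*3 = 378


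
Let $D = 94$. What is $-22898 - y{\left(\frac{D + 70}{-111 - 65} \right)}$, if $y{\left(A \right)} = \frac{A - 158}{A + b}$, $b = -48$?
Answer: $- \frac{49306387}{2153} \approx -22901.0$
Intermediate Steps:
$y{\left(A \right)} = \frac{-158 + A}{-48 + A}$ ($y{\left(A \right)} = \frac{A - 158}{A - 48} = \frac{-158 + A}{-48 + A}$)
$-22898 - y{\left(\frac{D + 70}{-111 - 65} \right)} = -22898 - \frac{-158 + \frac{94 + 70}{-111 - 65}}{-48 + \frac{94 + 70}{-111 - 65}} = -22898 - \frac{-158 + \frac{164}{-176}}{-48 + \frac{164}{-176}} = -22898 - \frac{-158 + 164 \left(- \frac{1}{176}\right)}{-48 + 164 \left(- \frac{1}{176}\right)} = -22898 - \frac{-158 - \frac{41}{44}}{-48 - \frac{41}{44}} = -22898 - \frac{1}{- \frac{2153}{44}} \left(- \frac{6993}{44}\right) = -22898 - \left(- \frac{44}{2153}\right) \left(- \frac{6993}{44}\right) = -22898 - \frac{6993}{2153} = - \frac{49306387}{2153}$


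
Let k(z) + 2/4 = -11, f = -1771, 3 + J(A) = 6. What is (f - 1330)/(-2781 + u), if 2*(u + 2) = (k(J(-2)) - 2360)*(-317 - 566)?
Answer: -12404/4176937 ≈ -0.0029696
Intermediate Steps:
J(A) = 3 (J(A) = -3 + 6 = 3)
k(z) = -23/2 (k(z) = -1/2 - 11 = -23/2)
u = 4188061/4 (u = -2 + ((-23/2 - 2360)*(-317 - 566))/2 = -2 + (-4743/2*(-883))/2 = -2 + (1/2)*(4188069/2) = -2 + 4188069/4 = 4188061/4 ≈ 1.0470e+6)
(f - 1330)/(-2781 + u) = (-1771 - 1330)/(-2781 + 4188061/4) = -3101/4176937/4 = -3101*4/4176937 = -12404/4176937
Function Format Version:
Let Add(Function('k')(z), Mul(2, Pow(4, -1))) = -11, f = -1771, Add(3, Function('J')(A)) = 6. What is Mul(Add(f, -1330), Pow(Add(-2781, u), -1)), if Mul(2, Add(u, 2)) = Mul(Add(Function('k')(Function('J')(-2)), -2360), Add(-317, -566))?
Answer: Rational(-12404, 4176937) ≈ -0.0029696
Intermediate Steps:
Function('J')(A) = 3 (Function('J')(A) = Add(-3, 6) = 3)
Function('k')(z) = Rational(-23, 2) (Function('k')(z) = Add(Rational(-1, 2), -11) = Rational(-23, 2))
u = Rational(4188061, 4) (u = Add(-2, Mul(Rational(1, 2), Mul(Add(Rational(-23, 2), -2360), Add(-317, -566)))) = Add(-2, Mul(Rational(1, 2), Mul(Rational(-4743, 2), -883))) = Add(-2, Mul(Rational(1, 2), Rational(4188069, 2))) = Add(-2, Rational(4188069, 4)) = Rational(4188061, 4) ≈ 1.0470e+6)
Mul(Add(f, -1330), Pow(Add(-2781, u), -1)) = Mul(Add(-1771, -1330), Pow(Add(-2781, Rational(4188061, 4)), -1)) = Mul(-3101, Pow(Rational(4176937, 4), -1)) = Mul(-3101, Rational(4, 4176937)) = Rational(-12404, 4176937)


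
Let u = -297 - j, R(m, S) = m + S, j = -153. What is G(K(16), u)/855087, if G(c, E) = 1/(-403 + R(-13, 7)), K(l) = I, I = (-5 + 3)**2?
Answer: -1/349730583 ≈ -2.8593e-9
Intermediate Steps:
R(m, S) = S + m
u = -144 (u = -297 - 1*(-153) = -297 + 153 = -144)
I = 4 (I = (-2)**2 = 4)
K(l) = 4
G(c, E) = -1/409 (G(c, E) = 1/(-403 + (7 - 13)) = 1/(-403 - 6) = 1/(-409) = -1/409)
G(K(16), u)/855087 = -1/409/855087 = -1/409*1/855087 = -1/349730583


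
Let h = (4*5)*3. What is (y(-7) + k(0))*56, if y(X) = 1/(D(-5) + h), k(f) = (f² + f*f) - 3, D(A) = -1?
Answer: -9856/59 ≈ -167.05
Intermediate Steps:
h = 60 (h = 20*3 = 60)
k(f) = -3 + 2*f² (k(f) = (f² + f²) - 3 = 2*f² - 3 = -3 + 2*f²)
y(X) = 1/59 (y(X) = 1/(-1 + 60) = 1/59)
(y(-7) + k(0))*56 = (1/59 + (-3 + 2*0²))*56 = (1/59 + (-3 + 2*0))*56 = (1/59 + (-3 + 0))*56 = (1/59 - 3)*56 = -176/59*56 = -9856/59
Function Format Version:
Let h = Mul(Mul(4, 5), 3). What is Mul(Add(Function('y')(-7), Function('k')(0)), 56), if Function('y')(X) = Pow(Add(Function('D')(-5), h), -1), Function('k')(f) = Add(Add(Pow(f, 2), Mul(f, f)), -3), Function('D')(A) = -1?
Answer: Rational(-9856, 59) ≈ -167.05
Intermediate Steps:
h = 60 (h = Mul(20, 3) = 60)
Function('k')(f) = Add(-3, Mul(2, Pow(f, 2))) (Function('k')(f) = Add(Add(Pow(f, 2), Pow(f, 2)), -3) = Add(Mul(2, Pow(f, 2)), -3) = Add(-3, Mul(2, Pow(f, 2))))
Function('y')(X) = Rational(1, 59) (Function('y')(X) = Pow(Add(-1, 60), -1) = Pow(59, -1) = Rational(1, 59))
Mul(Add(Function('y')(-7), Function('k')(0)), 56) = Mul(Add(Rational(1, 59), Add(-3, Mul(2, Pow(0, 2)))), 56) = Mul(Add(Rational(1, 59), Add(-3, Mul(2, 0))), 56) = Mul(Add(Rational(1, 59), Add(-3, 0)), 56) = Mul(Add(Rational(1, 59), -3), 56) = Mul(Rational(-176, 59), 56) = Rational(-9856, 59)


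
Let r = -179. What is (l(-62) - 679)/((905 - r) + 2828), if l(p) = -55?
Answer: -367/1956 ≈ -0.18763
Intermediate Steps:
(l(-62) - 679)/((905 - r) + 2828) = (-55 - 679)/((905 - 1*(-179)) + 2828) = -734/((905 + 179) + 2828) = -734/(1084 + 2828) = -734/3912 = -734*1/3912 = -367/1956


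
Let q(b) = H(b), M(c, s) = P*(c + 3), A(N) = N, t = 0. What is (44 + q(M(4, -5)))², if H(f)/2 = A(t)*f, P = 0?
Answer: 1936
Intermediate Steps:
M(c, s) = 0 (M(c, s) = 0*(c + 3) = 0*(3 + c) = 0)
H(f) = 0 (H(f) = 2*(0*f) = 2*0 = 0)
q(b) = 0
(44 + q(M(4, -5)))² = (44 + 0)² = 44² = 1936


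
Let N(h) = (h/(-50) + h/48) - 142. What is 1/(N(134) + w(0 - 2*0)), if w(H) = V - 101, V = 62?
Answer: -600/108533 ≈ -0.0055283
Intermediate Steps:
w(H) = -39 (w(H) = 62 - 101 = -39)
N(h) = -142 + h/1200 (N(h) = (h*(-1/50) + h*(1/48)) - 142 = (-h/50 + h/48) - 142 = h/1200 - 142 = -142 + h/1200)
1/(N(134) + w(0 - 2*0)) = 1/((-142 + (1/1200)*134) - 39) = 1/((-142 + 67/600) - 39) = 1/(-85133/600 - 39) = 1/(-108533/600) = -600/108533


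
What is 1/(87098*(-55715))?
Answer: -1/4852665070 ≈ -2.0607e-10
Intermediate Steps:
1/(87098*(-55715)) = (1/87098)*(-1/55715) = -1/4852665070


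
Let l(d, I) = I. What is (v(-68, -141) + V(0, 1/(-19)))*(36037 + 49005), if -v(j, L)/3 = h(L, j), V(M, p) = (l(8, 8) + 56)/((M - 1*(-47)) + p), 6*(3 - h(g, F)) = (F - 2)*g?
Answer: 93444319684/223 ≈ 4.1903e+8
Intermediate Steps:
h(g, F) = 3 - g*(-2 + F)/6 (h(g, F) = 3 - (F - 2)*g/6 = 3 - (-2 + F)*g/6 = 3 - g*(-2 + F)/6)
V(M, p) = 64/(47 + M + p) (V(M, p) = (8 + 56)/((M - 1*(-47)) + p) = 64/((M + 47) + p) = 64/((47 + M) + p) = 64/(47 + M + p))
v(j, L) = -9 - L + L*j/2 (v(j, L) = -3*(3 + L/3 - j*L/6) = -3*(3 + L/3 - L*j/6) = -9 - L + L*j/2)
(v(-68, -141) + V(0, 1/(-19)))*(36037 + 49005) = ((-9 - 1*(-141) + (½)*(-141)*(-68)) + 64/(47 + 0 + 1/(-19)))*(36037 + 49005) = ((-9 + 141 + 4794) + 64/(47 + 0 - 1/19))*85042 = (4926 + 64/(892/19))*85042 = (4926 + 64*(19/892))*85042 = (4926 + 304/223)*85042 = (1098802/223)*85042 = 93444319684/223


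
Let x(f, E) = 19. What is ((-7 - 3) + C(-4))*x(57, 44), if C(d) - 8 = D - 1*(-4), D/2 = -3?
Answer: -76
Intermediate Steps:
D = -6 (D = 2*(-3) = -6)
C(d) = 6 (C(d) = 8 + (-6 - 1*(-4)) = 8 + (-6 + 4) = 8 - 2 = 6)
((-7 - 3) + C(-4))*x(57, 44) = ((-7 - 3) + 6)*19 = (-10 + 6)*19 = -4*19 = -76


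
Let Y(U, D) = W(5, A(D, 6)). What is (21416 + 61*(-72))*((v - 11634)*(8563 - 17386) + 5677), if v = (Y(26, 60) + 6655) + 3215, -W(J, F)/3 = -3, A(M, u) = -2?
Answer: 263702475008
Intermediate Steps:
W(J, F) = 9 (W(J, F) = -3*(-3) = 9)
Y(U, D) = 9
v = 9879 (v = (9 + 6655) + 3215 = 6664 + 3215 = 9879)
(21416 + 61*(-72))*((v - 11634)*(8563 - 17386) + 5677) = (21416 + 61*(-72))*((9879 - 11634)*(8563 - 17386) + 5677) = (21416 - 4392)*(-1755*(-8823) + 5677) = 17024*(15484365 + 5677) = 17024*15490042 = 263702475008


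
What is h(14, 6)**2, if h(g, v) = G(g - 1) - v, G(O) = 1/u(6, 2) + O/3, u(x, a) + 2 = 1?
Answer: 64/9 ≈ 7.1111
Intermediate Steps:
u(x, a) = -1 (u(x, a) = -2 + 1 = -1)
G(O) = -1 + O/3 (G(O) = 1/(-1) + O/3 = 1*(-1) + O*(1/3) = -1 + O/3)
h(g, v) = -4/3 - v + g/3 (h(g, v) = (-1 + (g - 1)/3) - v = (-1 + (-1 + g)/3) - v = (-1 + (-1/3 + g/3)) - v = (-4/3 + g/3) - v = -4/3 - v + g/3)
h(14, 6)**2 = (-4/3 - 1*6 + (1/3)*14)**2 = (-4/3 - 6 + 14/3)**2 = (-8/3)**2 = 64/9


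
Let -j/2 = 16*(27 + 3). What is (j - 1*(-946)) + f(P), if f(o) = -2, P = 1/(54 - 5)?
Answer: -16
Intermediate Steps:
j = -960 (j = -32*(27 + 3) = -32*30 = -2*480 = -960)
P = 1/49 ≈ 0.020408
(j - 1*(-946)) + f(P) = (-960 - 1*(-946)) - 2 = (-960 + 946) - 2 = -14 - 2 = -16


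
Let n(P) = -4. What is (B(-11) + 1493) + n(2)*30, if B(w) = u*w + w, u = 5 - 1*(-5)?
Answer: 1252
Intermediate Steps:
u = 10 (u = 5 + 5 = 10)
B(w) = 11*w (B(w) = 10*w + w = 11*w)
(B(-11) + 1493) + n(2)*30 = (11*(-11) + 1493) - 4*30 = (-121 + 1493) - 120 = 1372 - 120 = 1252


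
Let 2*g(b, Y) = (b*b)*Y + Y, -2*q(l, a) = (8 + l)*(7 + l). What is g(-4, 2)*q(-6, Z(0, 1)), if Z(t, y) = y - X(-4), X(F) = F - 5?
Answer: -17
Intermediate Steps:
X(F) = -5 + F
Z(t, y) = 9 + y (Z(t, y) = y - (-5 - 4) = y - 1*(-9) = y + 9 = 9 + y)
q(l, a) = -(7 + l)*(8 + l)/2 (q(l, a) = -(8 + l)*(7 + l)/2 = -(7 + l)*(8 + l)/2)
g(b, Y) = Y/2 + Y*b²/2 (g(b, Y) = ((b*b)*Y + Y)/2 = (b²*Y + Y)/2 = (Y*b² + Y)/2 = (Y + Y*b²)/2 = Y/2 + Y*b²/2)
g(-4, 2)*q(-6, Z(0, 1)) = ((½)*2*(1 + (-4)²))*(-28 - 15/2*(-6) - ½*(-6)²) = ((½)*2*(1 + 16))*(-28 + 45 - ½*36) = ((½)*2*17)*(-28 + 45 - 18) = 17*(-1) = -17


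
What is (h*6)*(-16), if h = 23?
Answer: -2208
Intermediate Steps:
(h*6)*(-16) = (23*6)*(-16) = 138*(-16) = -2208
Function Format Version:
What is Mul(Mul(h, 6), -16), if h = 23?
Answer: -2208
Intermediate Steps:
Mul(Mul(h, 6), -16) = Mul(Mul(23, 6), -16) = Mul(138, -16) = -2208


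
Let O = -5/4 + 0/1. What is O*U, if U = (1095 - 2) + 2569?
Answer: -9155/2 ≈ -4577.5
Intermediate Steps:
U = 3662 (U = 1093 + 2569 = 3662)
O = -5/4 (O = -5*¼ + 0*1 = -5/4 + 0 = -5/4 ≈ -1.2500)
O*U = -5/4*3662 = -9155/2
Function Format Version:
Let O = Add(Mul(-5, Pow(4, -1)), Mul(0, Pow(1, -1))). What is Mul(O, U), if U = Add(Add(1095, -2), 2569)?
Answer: Rational(-9155, 2) ≈ -4577.5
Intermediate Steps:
U = 3662 (U = Add(1093, 2569) = 3662)
O = Rational(-5, 4) (O = Add(Mul(-5, Rational(1, 4)), Mul(0, 1)) = Add(Rational(-5, 4), 0) = Rational(-5, 4) ≈ -1.2500)
Mul(O, U) = Mul(Rational(-5, 4), 3662) = Rational(-9155, 2)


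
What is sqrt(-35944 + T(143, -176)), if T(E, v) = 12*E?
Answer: 2*I*sqrt(8557) ≈ 185.01*I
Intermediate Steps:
sqrt(-35944 + T(143, -176)) = sqrt(-35944 + 12*143) = sqrt(-35944 + 1716) = sqrt(-34228) = 2*I*sqrt(8557)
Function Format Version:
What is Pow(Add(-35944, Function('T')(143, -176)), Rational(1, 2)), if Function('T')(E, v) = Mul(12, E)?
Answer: Mul(2, I, Pow(8557, Rational(1, 2))) ≈ Mul(185.01, I)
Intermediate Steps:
Pow(Add(-35944, Function('T')(143, -176)), Rational(1, 2)) = Pow(Add(-35944, Mul(12, 143)), Rational(1, 2)) = Pow(Add(-35944, 1716), Rational(1, 2)) = Pow(-34228, Rational(1, 2)) = Mul(2, I, Pow(8557, Rational(1, 2)))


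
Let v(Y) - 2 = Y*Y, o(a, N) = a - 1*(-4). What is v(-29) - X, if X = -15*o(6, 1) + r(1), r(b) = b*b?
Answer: 992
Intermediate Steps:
o(a, N) = 4 + a (o(a, N) = a + 4 = 4 + a)
r(b) = b²
v(Y) = 2 + Y² (v(Y) = 2 + Y*Y = 2 + Y²)
X = -149 (X = -15*(4 + 6) + 1² = -15*10 + 1 = -150 + 1 = -149)
v(-29) - X = (2 + (-29)²) - 1*(-149) = (2 + 841) + 149 = 843 + 149 = 992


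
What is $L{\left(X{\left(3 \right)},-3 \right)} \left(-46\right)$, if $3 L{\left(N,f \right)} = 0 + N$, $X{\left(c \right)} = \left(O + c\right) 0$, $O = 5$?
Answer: $0$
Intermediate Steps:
$X{\left(c \right)} = 0$ ($X{\left(c \right)} = \left(5 + c\right) 0 = 0$)
$L{\left(N,f \right)} = \frac{N}{3}$ ($L{\left(N,f \right)} = \frac{0 + N}{3} = \frac{N}{3}$)
$L{\left(X{\left(3 \right)},-3 \right)} \left(-46\right) = \frac{1}{3} \cdot 0 \left(-46\right) = 0 \left(-46\right) = 0$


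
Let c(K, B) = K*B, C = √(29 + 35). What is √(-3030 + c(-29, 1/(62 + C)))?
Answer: 23*I*√28070/70 ≈ 55.049*I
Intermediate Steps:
C = 8 (C = √64 = 8)
c(K, B) = B*K
√(-3030 + c(-29, 1/(62 + C))) = √(-3030 - 29/(62 + 8)) = √(-3030 - 29/70) = √(-212129/70) = 23*I*√28070/70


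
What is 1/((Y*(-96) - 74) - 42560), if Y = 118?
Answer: -1/53962 ≈ -1.8532e-5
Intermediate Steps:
1/((Y*(-96) - 74) - 42560) = 1/((118*(-96) - 74) - 42560) = 1/((-11328 - 74) - 42560) = 1/(-11402 - 42560) = 1/(-53962) = -1/53962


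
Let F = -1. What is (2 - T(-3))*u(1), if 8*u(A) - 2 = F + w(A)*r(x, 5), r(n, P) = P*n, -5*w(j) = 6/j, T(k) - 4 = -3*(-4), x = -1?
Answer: -49/4 ≈ -12.250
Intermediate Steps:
T(k) = 16 (T(k) = 4 - 3*(-4) = 4 + 12 = 16)
w(j) = -6/(5*j)
u(A) = 1/8 + 3/(4*A) (u(A) = 1/4 + (-1 + (-6/(5*A))*(5*(-1)))/8 = 1/4 + (-1 - 6/(5*A)*(-5))/8 = 1/4 + (-1 + 6/A)/8 = 1/4 + (-1/8 + 3/(4*A)) = 1/8 + 3/(4*A))
(2 - T(-3))*u(1) = (2 - 1*16)*((1/8)*(6 + 1)/1) = (2 - 16)*((1/8)*1*7) = -14*7/8 = -49/4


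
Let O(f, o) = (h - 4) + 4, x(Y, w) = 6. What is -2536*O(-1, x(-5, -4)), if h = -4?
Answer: 10144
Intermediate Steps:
O(f, o) = -4 (O(f, o) = (-4 - 4) + 4 = -8 + 4 = -4)
-2536*O(-1, x(-5, -4)) = -2536*(-4) = 10144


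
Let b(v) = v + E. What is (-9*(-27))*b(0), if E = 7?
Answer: 1701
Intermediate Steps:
b(v) = 7 + v (b(v) = v + 7 = 7 + v)
(-9*(-27))*b(0) = (-9*(-27))*(7 + 0) = 243*7 = 1701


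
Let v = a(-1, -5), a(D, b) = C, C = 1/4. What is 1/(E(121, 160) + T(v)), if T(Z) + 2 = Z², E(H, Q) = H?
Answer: 16/1905 ≈ 0.0083990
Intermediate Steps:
C = ¼ (C = 1*(¼) = ¼ ≈ 0.25000)
a(D, b) = ¼
v = ¼ ≈ 0.25000
T(Z) = -2 + Z²
1/(E(121, 160) + T(v)) = 1/(121 + (-2 + (¼)²)) = 1/(121 + (-2 + 1/16)) = 1/(121 - 31/16) = 1/(1905/16) = 16/1905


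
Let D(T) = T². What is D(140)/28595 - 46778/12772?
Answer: -15532653/5217362 ≈ -2.9771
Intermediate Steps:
D(140)/28595 - 46778/12772 = 140²/28595 - 46778/12772 = 19600*(1/28595) - 46778*1/12772 = 560/817 - 23389/6386 = -15532653/5217362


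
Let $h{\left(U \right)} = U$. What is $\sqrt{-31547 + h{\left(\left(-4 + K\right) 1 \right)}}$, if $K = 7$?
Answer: $2 i \sqrt{7886} \approx 177.61 i$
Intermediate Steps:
$\sqrt{-31547 + h{\left(\left(-4 + K\right) 1 \right)}} = \sqrt{-31547 + \left(-4 + 7\right) 1} = \sqrt{-31547 + 3 \cdot 1} = \sqrt{-31547 + 3} = \sqrt{-31544} = 2 i \sqrt{7886}$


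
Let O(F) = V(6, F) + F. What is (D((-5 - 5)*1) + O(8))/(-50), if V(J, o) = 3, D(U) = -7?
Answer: -2/25 ≈ -0.080000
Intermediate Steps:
O(F) = 3 + F
(D((-5 - 5)*1) + O(8))/(-50) = (-7 + (3 + 8))/(-50) = (-7 + 11)*(-1/50) = 4*(-1/50) = -2/25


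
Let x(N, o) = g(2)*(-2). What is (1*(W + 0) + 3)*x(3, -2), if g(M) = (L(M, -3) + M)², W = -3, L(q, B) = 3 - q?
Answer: 0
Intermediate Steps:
g(M) = 9 (g(M) = ((3 - M) + M)² = 3² = 9)
x(N, o) = -18 (x(N, o) = 9*(-2) = -18)
(1*(W + 0) + 3)*x(3, -2) = (1*(-3 + 0) + 3)*(-18) = (1*(-3) + 3)*(-18) = (-3 + 3)*(-18) = 0*(-18) = 0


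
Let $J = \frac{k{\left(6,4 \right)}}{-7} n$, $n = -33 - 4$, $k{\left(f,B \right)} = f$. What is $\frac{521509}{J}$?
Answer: $\frac{3650563}{222} \approx 16444.0$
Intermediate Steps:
$n = -37$ ($n = -33 - 4 = -37$)
$J = \frac{222}{7}$ ($J = \frac{6}{-7} \left(-37\right) = 6 \left(- \frac{1}{7}\right) \left(-37\right) = \left(- \frac{6}{7}\right) \left(-37\right) = \frac{222}{7} \approx 31.714$)
$\frac{521509}{J} = \frac{521509}{\frac{222}{7}} = 521509 \cdot \frac{7}{222} = \frac{3650563}{222}$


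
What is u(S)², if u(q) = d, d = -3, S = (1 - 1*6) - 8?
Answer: 9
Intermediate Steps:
S = -13 (S = (1 - 6) - 8 = -5 - 8 = -13)
u(q) = -3
u(S)² = (-3)² = 9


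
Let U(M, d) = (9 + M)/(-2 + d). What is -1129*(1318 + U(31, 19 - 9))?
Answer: -1493667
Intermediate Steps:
U(M, d) = (9 + M)/(-2 + d)
-1129*(1318 + U(31, 19 - 9)) = -1129*(1318 + (9 + 31)/(-2 + (19 - 9))) = -1129*(1318 + 40/(-2 + 10)) = -1129*(1318 + 40/8) = -1129*(1318 + (⅛)*40) = -1129*(1318 + 5) = -1129*1323 = -1493667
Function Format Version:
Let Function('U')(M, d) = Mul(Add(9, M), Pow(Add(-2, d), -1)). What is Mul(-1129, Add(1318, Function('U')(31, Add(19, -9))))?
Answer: -1493667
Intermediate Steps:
Function('U')(M, d) = Mul(Pow(Add(-2, d), -1), Add(9, M))
Mul(-1129, Add(1318, Function('U')(31, Add(19, -9)))) = Mul(-1129, Add(1318, Mul(Pow(Add(-2, Add(19, -9)), -1), Add(9, 31)))) = Mul(-1129, Add(1318, Mul(Pow(Add(-2, 10), -1), 40))) = Mul(-1129, Add(1318, Mul(Pow(8, -1), 40))) = Mul(-1129, Add(1318, Mul(Rational(1, 8), 40))) = Mul(-1129, Add(1318, 5)) = Mul(-1129, 1323) = -1493667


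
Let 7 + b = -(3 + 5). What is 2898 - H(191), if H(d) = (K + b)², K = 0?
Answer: 2673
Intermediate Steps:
b = -15 (b = -7 - (3 + 5) = -7 - 1*8 = -7 - 8 = -15)
H(d) = 225 (H(d) = (0 - 15)² = (-15)² = 225)
2898 - H(191) = 2898 - 1*225 = 2898 - 225 = 2673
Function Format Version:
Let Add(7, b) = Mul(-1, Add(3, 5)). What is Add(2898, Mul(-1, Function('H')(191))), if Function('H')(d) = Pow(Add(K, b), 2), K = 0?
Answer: 2673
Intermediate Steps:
b = -15 (b = Add(-7, Mul(-1, Add(3, 5))) = Add(-7, Mul(-1, 8)) = Add(-7, -8) = -15)
Function('H')(d) = 225 (Function('H')(d) = Pow(Add(0, -15), 2) = Pow(-15, 2) = 225)
Add(2898, Mul(-1, Function('H')(191))) = Add(2898, Mul(-1, 225)) = Add(2898, -225) = 2673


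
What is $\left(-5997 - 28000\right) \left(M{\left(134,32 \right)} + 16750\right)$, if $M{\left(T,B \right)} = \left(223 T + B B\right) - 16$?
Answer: $-1619617080$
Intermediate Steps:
$M{\left(T,B \right)} = -16 + B^{2} + 223 T$ ($M{\left(T,B \right)} = \left(223 T + B^{2}\right) - 16 = \left(B^{2} + 223 T\right) - 16 = -16 + B^{2} + 223 T$)
$\left(-5997 - 28000\right) \left(M{\left(134,32 \right)} + 16750\right) = \left(-5997 - 28000\right) \left(\left(-16 + 32^{2} + 223 \cdot 134\right) + 16750\right) = - 33997 \left(\left(-16 + 1024 + 29882\right) + 16750\right) = - 33997 \left(30890 + 16750\right) = \left(-33997\right) 47640 = -1619617080$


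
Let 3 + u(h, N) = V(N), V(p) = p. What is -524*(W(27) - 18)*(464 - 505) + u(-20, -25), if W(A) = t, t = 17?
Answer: -21512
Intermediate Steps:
W(A) = 17
u(h, N) = -3 + N
-524*(W(27) - 18)*(464 - 505) + u(-20, -25) = -524*(17 - 18)*(464 - 505) + (-3 - 25) = -(-524)*(-41) - 28 = -524*41 - 28 = -21484 - 28 = -21512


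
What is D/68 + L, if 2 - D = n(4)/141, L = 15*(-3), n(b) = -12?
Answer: -71861/1598 ≈ -44.969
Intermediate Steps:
L = -45
D = 98/47 (D = 2 - (-12)/141 = 2 - 1*(-4/47) = 2 + 4/47 = 98/47 ≈ 2.0851)
D/68 + L = (98/47)/68 - 45 = (98/47)*(1/68) - 45 = 49/1598 - 45 = -71861/1598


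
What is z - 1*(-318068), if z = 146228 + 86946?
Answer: 551242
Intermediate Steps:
z = 233174
z - 1*(-318068) = 233174 - 1*(-318068) = 233174 + 318068 = 551242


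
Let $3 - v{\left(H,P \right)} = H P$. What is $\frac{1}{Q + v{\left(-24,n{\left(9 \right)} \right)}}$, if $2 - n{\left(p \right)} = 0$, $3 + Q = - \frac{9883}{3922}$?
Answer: $\frac{3922}{178373} \approx 0.021988$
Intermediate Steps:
$Q = - \frac{21649}{3922}$ ($Q = -3 - \frac{9883}{3922} = - \frac{21649}{3922} \approx -5.5199$)
$n{\left(p \right)} = 2$ ($n{\left(p \right)} = 2 - 0 = 2 + 0 = 2$)
$v{\left(H,P \right)} = 3 - H P$
$\frac{1}{Q + v{\left(-24,n{\left(9 \right)} \right)}} = \frac{1}{- \frac{21649}{3922} - \left(-3 - 48\right)} = \frac{1}{- \frac{21649}{3922} + \left(3 + 48\right)} = \frac{1}{- \frac{21649}{3922} + 51} = \frac{1}{\frac{178373}{3922}} = \frac{3922}{178373}$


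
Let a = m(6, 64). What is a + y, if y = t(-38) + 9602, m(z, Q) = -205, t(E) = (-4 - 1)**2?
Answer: 9422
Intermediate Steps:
t(E) = 25 (t(E) = (-5)**2 = 25)
a = -205
y = 9627 (y = 25 + 9602 = 9627)
a + y = -205 + 9627 = 9422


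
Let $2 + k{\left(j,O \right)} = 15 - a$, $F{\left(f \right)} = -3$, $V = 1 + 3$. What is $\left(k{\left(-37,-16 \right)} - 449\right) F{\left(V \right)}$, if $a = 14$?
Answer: $1350$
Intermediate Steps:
$V = 4$
$k{\left(j,O \right)} = -1$ ($k{\left(j,O \right)} = -2 + \left(15 - 14\right) = -2 + 1 = -1$)
$\left(k{\left(-37,-16 \right)} - 449\right) F{\left(V \right)} = \left(-1 - 449\right) \left(-3\right) = \left(-450\right) \left(-3\right) = 1350$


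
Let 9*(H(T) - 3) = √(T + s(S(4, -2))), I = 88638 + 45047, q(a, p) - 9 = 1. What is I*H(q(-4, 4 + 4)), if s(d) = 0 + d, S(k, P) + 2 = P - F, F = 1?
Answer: 401055 + 133685*√5/9 ≈ 4.3427e+5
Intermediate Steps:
q(a, p) = 10 (q(a, p) = 9 + 1 = 10)
I = 133685
S(k, P) = -3 + P (S(k, P) = -2 + (P - 1*1) = -2 + (P - 1) = -2 + (-1 + P) = -3 + P)
s(d) = d
H(T) = 3 + √(-5 + T)/9 (H(T) = 3 + √(T + (-3 - 2))/9 = 3 + √(T - 5)/9 = 3 + √(-5 + T)/9)
I*H(q(-4, 4 + 4)) = 133685*(3 + √(-5 + 10)/9) = 133685*(3 + √5/9) = 401055 + 133685*√5/9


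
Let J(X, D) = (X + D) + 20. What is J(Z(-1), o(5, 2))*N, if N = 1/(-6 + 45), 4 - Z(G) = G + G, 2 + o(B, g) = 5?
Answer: 29/39 ≈ 0.74359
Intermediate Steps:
o(B, g) = 3 (o(B, g) = -2 + 5 = 3)
Z(G) = 4 - 2*G (Z(G) = 4 - (G + G) = 4 - 2*G)
J(X, D) = 20 + D + X (J(X, D) = (D + X) + 20 = 20 + D + X)
N = 1/39 ≈ 0.025641
J(Z(-1), o(5, 2))*N = (20 + 3 + (4 - 2*(-1)))*(1/39) = (20 + 3 + (4 + 2))*(1/39) = (20 + 3 + 6)*(1/39) = 29*(1/39) = 29/39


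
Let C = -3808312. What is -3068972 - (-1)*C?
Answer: -6877284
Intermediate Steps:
-3068972 - (-1)*C = -3068972 - (-1)*(-3808312) = -3068972 - 1*3808312 = -3068972 - 3808312 = -6877284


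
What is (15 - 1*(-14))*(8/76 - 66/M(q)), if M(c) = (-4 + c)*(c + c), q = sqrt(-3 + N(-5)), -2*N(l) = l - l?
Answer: 1015/19 - 1276*I*sqrt(3)/19 ≈ 53.421 - 116.32*I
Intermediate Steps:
N(l) = 0 (N(l) = -(l - l)/2 = -1/2*0 = 0)
q = I*sqrt(3) (q = sqrt(-3 + 0) = sqrt(-3) = I*sqrt(3) ≈ 1.732*I)
M(c) = 2*c*(-4 + c) (M(c) = (-4 + c)*(2*c) = 2*c*(-4 + c))
(15 - 1*(-14))*(8/76 - 66/M(q)) = (15 - 1*(-14))*(8/76 - 66*(-I*sqrt(3)/(6*(-4 + I*sqrt(3))))) = (15 + 14)*(8*(1/76) - 66*(-I*sqrt(3)/(6*(-4 + I*sqrt(3))))) = 29*(2/19 - (-11)*I*sqrt(3)/(-4 + I*sqrt(3))) = 29*(2/19 + 11*I*sqrt(3)/(-4 + I*sqrt(3))) = 58/19 + 319*I*sqrt(3)/(-4 + I*sqrt(3))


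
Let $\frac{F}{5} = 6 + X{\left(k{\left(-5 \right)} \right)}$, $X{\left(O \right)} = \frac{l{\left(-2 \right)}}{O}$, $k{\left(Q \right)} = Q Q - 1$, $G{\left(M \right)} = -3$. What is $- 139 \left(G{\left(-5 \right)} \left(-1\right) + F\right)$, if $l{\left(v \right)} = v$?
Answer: $- \frac{54349}{12} \approx -4529.1$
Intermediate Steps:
$k{\left(Q \right)} = -1 + Q^{2}$ ($k{\left(Q \right)} = Q^{2} - 1 = -1 + Q^{2}$)
$X{\left(O \right)} = - \frac{2}{O}$
$F = \frac{355}{12}$ ($F = 5 \left(6 - \frac{2}{-1 + \left(-5\right)^{2}}\right) = 5 \left(6 - \frac{2}{-1 + 25}\right) = 5 \left(6 - \frac{2}{24}\right) = 5 \left(6 - \frac{1}{12}\right) = 5 \cdot \frac{71}{12} = \frac{355}{12} \approx 29.583$)
$- 139 \left(G{\left(-5 \right)} \left(-1\right) + F\right) = - 139 \left(\left(-3\right) \left(-1\right) + \frac{355}{12}\right) = - 139 \left(3 + \frac{355}{12}\right) = \left(-139\right) \frac{391}{12} = - \frac{54349}{12}$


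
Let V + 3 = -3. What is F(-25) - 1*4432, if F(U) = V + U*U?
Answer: -3813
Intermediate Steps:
V = -6 (V = -3 - 3 = -6)
F(U) = -6 + U² (F(U) = -6 + U*U = -6 + U²)
F(-25) - 1*4432 = (-6 + (-25)²) - 1*4432 = (-6 + 625) - 4432 = 619 - 4432 = -3813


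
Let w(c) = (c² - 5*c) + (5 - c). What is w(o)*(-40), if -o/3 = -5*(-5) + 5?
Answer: -345800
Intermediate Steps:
o = -90 (o = -3*(-5*(-5) + 5) = -3*(25 + 5) = -3*30 = -90)
w(c) = 5 + c² - 6*c
w(o)*(-40) = (5 + (-90)² - 6*(-90))*(-40) = (5 + 8100 + 540)*(-40) = 8645*(-40) = -345800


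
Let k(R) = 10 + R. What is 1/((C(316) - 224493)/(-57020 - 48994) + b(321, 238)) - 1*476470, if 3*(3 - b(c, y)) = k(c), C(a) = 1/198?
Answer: -1052312563690822/2208559915 ≈ -4.7647e+5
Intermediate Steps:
C(a) = 1/198
b(c, y) = -⅓ - c/3 (b(c, y) = 3 - (10 + c)/3 = 3 + (-10/3 - c/3) = -⅓ - c/3)
1/((C(316) - 224493)/(-57020 - 48994) + b(321, 238)) - 1*476470 = 1/((1/198 - 224493)/(-57020 - 48994) + (-⅓ - ⅓*321)) - 1*476470 = 1/(-44449613/198/(-106014) + (-⅓ - 107)) - 476470 = 1/(-44449613/198*(-1/106014) - 322/3) - 476470 = 1/(44449613/20990772 - 322/3) - 476470 = 1/(-2208559915/20990772) - 476470 = -20990772/2208559915 - 476470 = -1052312563690822/2208559915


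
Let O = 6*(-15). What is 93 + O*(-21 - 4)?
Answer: 2343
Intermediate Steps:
O = -90
93 + O*(-21 - 4) = 93 - 90*(-21 - 4) = 93 - 90*(-25) = 93 + 2250 = 2343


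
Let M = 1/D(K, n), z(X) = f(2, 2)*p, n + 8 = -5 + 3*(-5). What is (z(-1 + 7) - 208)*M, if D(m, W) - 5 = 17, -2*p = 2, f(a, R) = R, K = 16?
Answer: -105/11 ≈ -9.5455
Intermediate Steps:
p = -1 (p = -½*2 = -1)
n = -28 (n = -8 + (-5 + 3*(-5)) = -8 + (-5 - 15) = -8 - 20 = -28)
D(m, W) = 22 (D(m, W) = 5 + 17 = 22)
z(X) = -2 (z(X) = 2*(-1) = -2)
M = 1/22 ≈ 0.045455
(z(-1 + 7) - 208)*M = (-2 - 208)*(1/22) = -210*1/22 = -105/11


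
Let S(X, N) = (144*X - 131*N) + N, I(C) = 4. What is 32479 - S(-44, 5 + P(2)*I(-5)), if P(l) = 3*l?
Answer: 42585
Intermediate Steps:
S(X, N) = -130*N + 144*X (S(X, N) = (-131*N + 144*X) + N = -130*N + 144*X)
32479 - S(-44, 5 + P(2)*I(-5)) = 32479 - (-130*(5 + (3*2)*4) + 144*(-44)) = 32479 - (-130*(5 + 6*4) - 6336) = 32479 - (-130*(5 + 24) - 6336) = 32479 - (-130*29 - 6336) = 32479 - (-3770 - 6336) = 32479 - 1*(-10106) = 32479 + 10106 = 42585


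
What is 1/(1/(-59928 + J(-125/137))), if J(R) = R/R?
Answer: -59927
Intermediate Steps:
J(R) = 1
1/(1/(-59928 + J(-125/137))) = 1/(1/(-59928 + 1)) = 1/(1/(-59927)) = 1/(-1/59927) = -59927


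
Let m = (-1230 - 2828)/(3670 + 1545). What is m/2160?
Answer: -2029/5632200 ≈ -0.00036025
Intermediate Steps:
m = -4058/5215 ≈ -0.77814
m/2160 = -4058/5215/2160 = -4058/5215*1/2160 = -2029/5632200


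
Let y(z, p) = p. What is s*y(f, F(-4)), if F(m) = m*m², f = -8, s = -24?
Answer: 1536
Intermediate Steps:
F(m) = m³
s*y(f, F(-4)) = -24*(-4)³ = -24*(-64) = 1536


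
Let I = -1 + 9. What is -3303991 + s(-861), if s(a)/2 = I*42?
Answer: -3303319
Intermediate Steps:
I = 8
s(a) = 672 (s(a) = 2*(8*42) = 2*336 = 672)
-3303991 + s(-861) = -3303991 + 672 = -3303319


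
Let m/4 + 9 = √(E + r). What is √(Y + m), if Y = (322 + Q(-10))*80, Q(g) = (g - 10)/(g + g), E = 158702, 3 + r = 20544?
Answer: 2*√(6451 + √179243) ≈ 165.82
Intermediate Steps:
r = 20541 (r = -3 + 20544 = 20541)
Q(g) = (-10 + g)/(2*g) (Q(g) = (-10 + g)/((2*g)) = (-10 + g)*(1/(2*g)) = (-10 + g)/(2*g))
Y = 25840 (Y = (322 + (½)*(-10 - 10)/(-10))*80 = (322 + (½)*(-⅒)*(-20))*80 = (322 + 1)*80 = 323*80 = 25840)
m = -36 + 4*√179243 (m = -36 + 4*√(158702 + 20541) = -36 + 4*√179243 ≈ 1657.5)
√(Y + m) = √(25840 + (-36 + 4*√179243)) = √(25804 + 4*√179243)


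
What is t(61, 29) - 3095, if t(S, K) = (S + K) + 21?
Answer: -2984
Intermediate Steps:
t(S, K) = 21 + K + S (t(S, K) = (K + S) + 21 = 21 + K + S)
t(61, 29) - 3095 = (21 + 29 + 61) - 3095 = 111 - 3095 = -2984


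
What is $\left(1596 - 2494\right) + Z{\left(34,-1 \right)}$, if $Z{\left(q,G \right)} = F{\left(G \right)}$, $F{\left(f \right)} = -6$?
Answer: $-904$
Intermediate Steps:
$Z{\left(q,G \right)} = -6$
$\left(1596 - 2494\right) + Z{\left(34,-1 \right)} = \left(1596 - 2494\right) - 6 = -898 - 6 = -904$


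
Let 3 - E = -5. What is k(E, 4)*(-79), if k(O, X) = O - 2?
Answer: -474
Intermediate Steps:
E = 8 (E = 3 - 1*(-5) = 3 + 5 = 8)
k(O, X) = -2 + O
k(E, 4)*(-79) = (-2 + 8)*(-79) = 6*(-79) = -474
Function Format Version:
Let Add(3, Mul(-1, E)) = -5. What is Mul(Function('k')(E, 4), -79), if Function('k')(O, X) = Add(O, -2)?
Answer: -474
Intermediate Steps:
E = 8 (E = Add(3, Mul(-1, -5)) = Add(3, 5) = 8)
Function('k')(O, X) = Add(-2, O)
Mul(Function('k')(E, 4), -79) = Mul(Add(-2, 8), -79) = Mul(6, -79) = -474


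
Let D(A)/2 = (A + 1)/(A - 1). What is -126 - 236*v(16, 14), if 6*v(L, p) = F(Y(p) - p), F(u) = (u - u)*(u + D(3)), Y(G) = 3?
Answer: -126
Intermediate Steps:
D(A) = 2*(1 + A)/(-1 + A) (D(A) = 2*((A + 1)/(A - 1)) = 2*((1 + A)/(-1 + A)) = 2*(1 + A)/(-1 + A))
F(u) = 0 (F(u) = (u - u)*(u + 2*(1 + 3)/(-1 + 3)) = 0*(u + 2*4/2) = 0*(u + 2*(1/2)*4) = 0*(u + 4) = 0*(4 + u) = 0)
v(L, p) = 0 (v(L, p) = (1/6)*0 = 0)
-126 - 236*v(16, 14) = -126 - 236*0 = -126 + 0 = -126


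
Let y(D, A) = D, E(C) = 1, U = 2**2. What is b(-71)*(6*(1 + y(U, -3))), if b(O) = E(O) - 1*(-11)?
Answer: 360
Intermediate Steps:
U = 4
b(O) = 12 (b(O) = 1 - 1*(-11) = 1 + 11 = 12)
b(-71)*(6*(1 + y(U, -3))) = 12*(6*(1 + 4)) = 12*(6*5) = 12*30 = 360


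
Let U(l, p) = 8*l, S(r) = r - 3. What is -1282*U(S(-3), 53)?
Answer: 61536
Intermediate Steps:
S(r) = -3 + r
-1282*U(S(-3), 53) = -10256*(-3 - 3) = -10256*(-6) = -1282*(-48) = 61536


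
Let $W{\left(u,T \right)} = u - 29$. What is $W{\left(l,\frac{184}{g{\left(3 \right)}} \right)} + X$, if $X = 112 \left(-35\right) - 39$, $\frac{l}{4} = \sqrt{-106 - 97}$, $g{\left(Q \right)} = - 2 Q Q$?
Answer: $-3988 + 4 i \sqrt{203} \approx -3988.0 + 56.991 i$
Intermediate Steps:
$g{\left(Q \right)} = - 2 Q^{2}$
$l = 4 i \sqrt{203}$ ($l = 4 \sqrt{-106 - 97} = 4 \sqrt{-203} = 4 i \sqrt{203} \approx 56.991 i$)
$W{\left(u,T \right)} = -29 + u$ ($W{\left(u,T \right)} = u - 29 = -29 + u$)
$X = -3959$ ($X = -3920 - 39 = -3959$)
$W{\left(l,\frac{184}{g{\left(3 \right)}} \right)} + X = \left(-29 + 4 i \sqrt{203}\right) - 3959 = -3988 + 4 i \sqrt{203}$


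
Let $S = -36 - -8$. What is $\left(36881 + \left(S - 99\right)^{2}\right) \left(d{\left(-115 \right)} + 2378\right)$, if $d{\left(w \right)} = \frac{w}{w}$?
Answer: $126110790$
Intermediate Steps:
$d{\left(w \right)} = 1$
$S = -28$ ($S = -36 + 8 = -28$)
$\left(36881 + \left(S - 99\right)^{2}\right) \left(d{\left(-115 \right)} + 2378\right) = \left(36881 + \left(-28 - 99\right)^{2}\right) \left(1 + 2378\right) = \left(36881 + \left(-127\right)^{2}\right) 2379 = \left(36881 + 16129\right) 2379 = 53010 \cdot 2379 = 126110790$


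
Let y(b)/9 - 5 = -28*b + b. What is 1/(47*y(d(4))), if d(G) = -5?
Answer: 1/59220 ≈ 1.6886e-5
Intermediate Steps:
y(b) = 45 - 243*b (y(b) = 45 + 9*(-28*b + b) = 45 + 9*(-27*b) = 45 - 243*b)
1/(47*y(d(4))) = 1/(47*(45 - 243*(-5))) = 1/(47*(45 + 1215)) = 1/(47*1260) = 1/59220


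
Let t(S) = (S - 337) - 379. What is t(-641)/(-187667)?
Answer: 1357/187667 ≈ 0.0072309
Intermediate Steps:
t(S) = -716 + S (t(S) = (-337 + S) - 379 = -716 + S)
t(-641)/(-187667) = (-716 - 641)/(-187667) = -1357*(-1/187667) = 1357/187667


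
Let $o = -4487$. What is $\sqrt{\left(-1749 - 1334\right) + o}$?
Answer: $i \sqrt{7570} \approx 87.006 i$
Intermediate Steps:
$\sqrt{\left(-1749 - 1334\right) + o} = \sqrt{\left(-1749 - 1334\right) - 4487} = \sqrt{-3083 - 4487} = \sqrt{-7570} = i \sqrt{7570}$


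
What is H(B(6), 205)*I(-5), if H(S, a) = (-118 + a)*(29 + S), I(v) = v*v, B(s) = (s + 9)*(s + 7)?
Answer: 487200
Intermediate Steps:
B(s) = (7 + s)*(9 + s) (B(s) = (9 + s)*(7 + s) = (7 + s)*(9 + s))
I(v) = v²
H(B(6), 205)*I(-5) = (-3422 - 118*(63 + 6² + 16*6) + 29*205 + (63 + 6² + 16*6)*205)*(-5)² = (-3422 - 118*(63 + 36 + 96) + 5945 + (63 + 36 + 96)*205)*25 = (-3422 - 118*195 + 5945 + 195*205)*25 = (-3422 - 23010 + 5945 + 39975)*25 = 19488*25 = 487200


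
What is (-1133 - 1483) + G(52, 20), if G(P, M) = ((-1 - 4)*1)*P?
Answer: -2876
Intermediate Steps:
G(P, M) = -5*P (G(P, M) = (-5*1)*P = -5*P)
(-1133 - 1483) + G(52, 20) = (-1133 - 1483) - 5*52 = -2616 - 260 = -2876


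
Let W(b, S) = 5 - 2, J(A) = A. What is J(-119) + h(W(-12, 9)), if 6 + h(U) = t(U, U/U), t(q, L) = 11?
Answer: -114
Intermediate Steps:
W(b, S) = 3
h(U) = 5 (h(U) = -6 + 11 = 5)
J(-119) + h(W(-12, 9)) = -119 + 5 = -114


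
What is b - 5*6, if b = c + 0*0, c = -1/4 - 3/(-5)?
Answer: -593/20 ≈ -29.650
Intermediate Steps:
c = 7/20 (c = -1*1/4 - 3*(-1/5) = -1/4 + 3/5 = 7/20 ≈ 0.35000)
b = 7/20 (b = 7/20 + 0*0 = 7/20 + 0 = 7/20 ≈ 0.35000)
b - 5*6 = 7/20 - 5*6 = 7/20 - 30 = -593/20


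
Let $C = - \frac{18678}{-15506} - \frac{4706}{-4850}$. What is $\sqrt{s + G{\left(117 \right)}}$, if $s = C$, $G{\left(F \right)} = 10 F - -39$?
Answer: $\frac{\sqrt{17124973114461469}}{3760205} \approx 34.802$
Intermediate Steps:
$G{\left(F \right)} = 39 + 10 F$ ($G{\left(F \right)} = 10 F + \left(-44 + 83\right) = 10 F + 39 = 39 + 10 F$)
$C = \frac{40889884}{18801025}$ ($C = \left(-18678\right) \left(- \frac{1}{15506}\right) - - \frac{2353}{2425} = \frac{9339}{7753} + \frac{2353}{2425} = \frac{40889884}{18801025} \approx 2.1749$)
$s = \frac{40889884}{18801025} \approx 2.1749$
$\sqrt{s + G{\left(117 \right)}} = \sqrt{\frac{40889884}{18801025} + \left(39 + 10 \cdot 117\right)} = \sqrt{\frac{40889884}{18801025} + \left(39 + 1170\right)} = \sqrt{\frac{40889884}{18801025} + 1209} = \sqrt{\frac{22771329109}{18801025}} = \frac{\sqrt{17124973114461469}}{3760205}$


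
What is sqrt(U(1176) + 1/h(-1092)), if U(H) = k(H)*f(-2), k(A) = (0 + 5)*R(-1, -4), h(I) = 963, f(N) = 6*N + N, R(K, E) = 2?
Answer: I*sqrt(14425633)/321 ≈ 11.832*I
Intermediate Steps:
f(N) = 7*N
k(A) = 10 (k(A) = (0 + 5)*2 = 5*2 = 10)
U(H) = -140 (U(H) = 10*(7*(-2)) = 10*(-14) = -140)
sqrt(U(1176) + 1/h(-1092)) = sqrt(-140 + 1/963) = sqrt(-134819/963) = I*sqrt(14425633)/321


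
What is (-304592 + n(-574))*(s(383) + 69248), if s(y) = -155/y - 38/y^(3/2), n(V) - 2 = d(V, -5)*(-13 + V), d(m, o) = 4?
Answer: -8140557149602/383 + 11663644*√383/146689 ≈ -2.1255e+10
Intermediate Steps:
n(V) = -50 + 4*V (n(V) = 2 + 4*(-13 + V) = 2 + (-52 + 4*V) = -50 + 4*V)
s(y) = -155/y - 38/y^(3/2)
(-304592 + n(-574))*(s(383) + 69248) = (-304592 + (-50 + 4*(-574)))*((-155/383 - 38*√383/146689) + 69248) = (-304592 + (-50 - 2296))*((-155*1/383 - 38*√383/146689) + 69248) = (-304592 - 2346)*((-155/383 - 38*√383/146689) + 69248) = -306938*(26521829/383 - 38*√383/146689) = -8140557149602/383 + 11663644*√383/146689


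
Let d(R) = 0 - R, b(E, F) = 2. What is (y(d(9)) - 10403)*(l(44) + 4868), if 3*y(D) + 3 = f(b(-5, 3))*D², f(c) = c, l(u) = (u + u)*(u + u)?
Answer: -130534200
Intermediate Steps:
l(u) = 4*u² (l(u) = (2*u)*(2*u) = 4*u²)
d(R) = -R
y(D) = -1 + 2*D²/3 (y(D) = -1 + (2*D²)/3 = -1 + 2*D²/3)
(y(d(9)) - 10403)*(l(44) + 4868) = ((-1 + 2*(-1*9)²/3) - 10403)*(4*44² + 4868) = ((-1 + (⅔)*(-9)²) - 10403)*(4*1936 + 4868) = ((-1 + (⅔)*81) - 10403)*(7744 + 4868) = ((-1 + 54) - 10403)*12612 = (53 - 10403)*12612 = -10350*12612 = -130534200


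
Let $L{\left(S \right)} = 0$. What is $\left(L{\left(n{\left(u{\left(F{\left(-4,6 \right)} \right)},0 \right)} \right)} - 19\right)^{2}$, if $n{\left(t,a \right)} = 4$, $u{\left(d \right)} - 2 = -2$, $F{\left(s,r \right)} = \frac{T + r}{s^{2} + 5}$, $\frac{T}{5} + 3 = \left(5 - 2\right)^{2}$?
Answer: $361$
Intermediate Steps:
$T = 30$ ($T = -15 + 5 \left(5 - 2\right)^{2} = -15 + 5 \cdot 3^{2} = -15 + 5 \cdot 9 = -15 + 45 = 30$)
$F{\left(s,r \right)} = \frac{30 + r}{5 + s^{2}}$ ($F{\left(s,r \right)} = \frac{30 + r}{s^{2} + 5} = \frac{30 + r}{5 + s^{2}}$)
$u{\left(d \right)} = 0$ ($u{\left(d \right)} = 2 - 2 = 0$)
$\left(L{\left(n{\left(u{\left(F{\left(-4,6 \right)} \right)},0 \right)} \right)} - 19\right)^{2} = \left(0 - 19\right)^{2} = \left(-19\right)^{2} = 361$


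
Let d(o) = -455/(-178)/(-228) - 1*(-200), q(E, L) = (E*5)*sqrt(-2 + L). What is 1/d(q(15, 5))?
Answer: 40584/8116345 ≈ 0.0050003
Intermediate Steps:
q(E, L) = 5*E*sqrt(-2 + L) (q(E, L) = (5*E)*sqrt(-2 + L) = 5*E*sqrt(-2 + L))
d(o) = 8116345/40584 (d(o) = -455*(-1/178)*(-1/228) + 200 = (455/178)*(-1/228) + 200 = -455/40584 + 200 = 8116345/40584)
1/d(q(15, 5)) = 1/(8116345/40584) = 40584/8116345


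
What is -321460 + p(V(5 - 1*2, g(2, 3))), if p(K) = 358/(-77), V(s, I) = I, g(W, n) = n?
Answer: -24752778/77 ≈ -3.2146e+5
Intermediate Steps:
p(K) = -358/77 (p(K) = 358*(-1/77) = -358/77)
-321460 + p(V(5 - 1*2, g(2, 3))) = -321460 - 358/77 = -24752778/77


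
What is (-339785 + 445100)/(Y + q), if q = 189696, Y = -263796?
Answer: -7021/4940 ≈ -1.4213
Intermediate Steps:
(-339785 + 445100)/(Y + q) = (-339785 + 445100)/(-263796 + 189696) = 105315/(-74100) = 105315*(-1/74100) = -7021/4940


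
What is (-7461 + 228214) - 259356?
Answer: -38603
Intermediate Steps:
(-7461 + 228214) - 259356 = 220753 - 259356 = -38603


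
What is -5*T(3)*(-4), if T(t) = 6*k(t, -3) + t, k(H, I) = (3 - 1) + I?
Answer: -60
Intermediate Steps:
k(H, I) = 2 + I
T(t) = -6 + t (T(t) = 6*(2 - 3) + t = 6*(-1) + t = -6 + t)
-5*T(3)*(-4) = -5*(-6 + 3)*(-4) = -5*(-3)*(-4) = 15*(-4) = -60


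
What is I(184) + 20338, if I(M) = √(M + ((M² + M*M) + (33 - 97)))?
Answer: 20338 + 2*√16958 ≈ 20598.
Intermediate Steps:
I(M) = √(-64 + M + 2*M²) (I(M) = √(M + ((M² + M²) - 64)) = √(M + (2*M² - 64)) = √(M + (-64 + 2*M²)) = √(-64 + M + 2*M²))
I(184) + 20338 = √(-64 + 184 + 2*184²) + 20338 = √(-64 + 184 + 2*33856) + 20338 = √(-64 + 184 + 67712) + 20338 = √67832 + 20338 = 2*√16958 + 20338 = 20338 + 2*√16958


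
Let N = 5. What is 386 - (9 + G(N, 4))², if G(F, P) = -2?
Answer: 337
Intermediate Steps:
386 - (9 + G(N, 4))² = 386 - (9 - 2)² = 386 - 1*7² = 386 - 1*49 = 386 - 49 = 337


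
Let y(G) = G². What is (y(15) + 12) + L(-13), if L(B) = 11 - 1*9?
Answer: 239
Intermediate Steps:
L(B) = 2 (L(B) = 11 - 9 = 2)
(y(15) + 12) + L(-13) = (15² + 12) + 2 = (225 + 12) + 2 = 237 + 2 = 239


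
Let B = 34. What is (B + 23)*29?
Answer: 1653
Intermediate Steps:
(B + 23)*29 = (34 + 23)*29 = 57*29 = 1653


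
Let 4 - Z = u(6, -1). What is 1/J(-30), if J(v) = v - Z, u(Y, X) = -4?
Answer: -1/38 ≈ -0.026316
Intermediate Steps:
Z = 8 (Z = 4 - 1*(-4) = 4 + 4 = 8)
J(v) = -8 + v (J(v) = v - 1*8 = v - 8 = -8 + v)
1/J(-30) = 1/(-8 - 30) = 1/(-38) = -1/38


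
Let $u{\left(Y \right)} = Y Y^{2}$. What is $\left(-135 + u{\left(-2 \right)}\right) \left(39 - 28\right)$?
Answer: $-1573$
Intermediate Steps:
$u{\left(Y \right)} = Y^{3}$
$\left(-135 + u{\left(-2 \right)}\right) \left(39 - 28\right) = \left(-135 + \left(-2\right)^{3}\right) \left(39 - 28\right) = \left(-135 - 8\right) \left(39 - 28\right) = \left(-143\right) 11 = -1573$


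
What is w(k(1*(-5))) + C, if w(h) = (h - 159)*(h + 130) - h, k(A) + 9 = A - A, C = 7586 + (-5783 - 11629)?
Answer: -30145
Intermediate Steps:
C = -9826 (C = 7586 - 17412 = -9826)
k(A) = -9 (k(A) = -9 + (A - A) = -9 + 0 = -9)
w(h) = -h + (-159 + h)*(130 + h) (w(h) = (-159 + h)*(130 + h) - h = -h + (-159 + h)*(130 + h))
w(k(1*(-5))) + C = (-20670 + (-9)² - 30*(-9)) - 9826 = (-20670 + 81 + 270) - 9826 = -20319 - 9826 = -30145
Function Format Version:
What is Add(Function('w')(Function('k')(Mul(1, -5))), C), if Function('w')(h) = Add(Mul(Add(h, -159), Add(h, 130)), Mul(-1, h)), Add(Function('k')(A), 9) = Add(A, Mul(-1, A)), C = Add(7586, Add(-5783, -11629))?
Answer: -30145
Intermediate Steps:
C = -9826 (C = Add(7586, -17412) = -9826)
Function('k')(A) = -9 (Function('k')(A) = Add(-9, Add(A, Mul(-1, A))) = Add(-9, 0) = -9)
Function('w')(h) = Add(Mul(-1, h), Mul(Add(-159, h), Add(130, h))) (Function('w')(h) = Add(Mul(Add(-159, h), Add(130, h)), Mul(-1, h)) = Add(Mul(-1, h), Mul(Add(-159, h), Add(130, h))))
Add(Function('w')(Function('k')(Mul(1, -5))), C) = Add(Add(-20670, Pow(-9, 2), Mul(-30, -9)), -9826) = Add(Add(-20670, 81, 270), -9826) = Add(-20319, -9826) = -30145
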